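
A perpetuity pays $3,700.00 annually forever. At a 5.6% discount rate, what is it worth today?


Formula: PV = C / r
Substituting: PV = $3,700.00 / 0.056
PV = $66,071.43

$66,071.43


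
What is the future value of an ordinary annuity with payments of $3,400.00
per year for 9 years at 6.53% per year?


Formula: FV = PMT * ((1+r)^n - 1) / r
Growth factor: (1 + 0.0653)^9 = 1.767044
Numerator: 1.767044 - 1 = 0.767044
FV = $3,400.00 * 0.767044 / 0.0653 = $39,937.97

$39,937.97


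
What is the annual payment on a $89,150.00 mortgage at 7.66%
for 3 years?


Formula: PMT = PV * r / (1 - (1+r)^(-n))
Denominator: 1 - (1 + 0.0766)^(-3) = 0.198623
Numerator: $89,150.00 * 0.0766 = 6828.89
PMT = 6828.89 / 0.198623 = $34,381.16

$34,381.16


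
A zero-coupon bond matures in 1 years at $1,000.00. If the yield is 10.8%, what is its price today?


Formula: Price = FV / (1 + r)^n
Substituting: Price = $1,000.00 / (1 + 0.108)^1
Discount factor: (1.108)^1 = 1.108
Price = $1,000.00 / 1.108 = $902.53

$902.53


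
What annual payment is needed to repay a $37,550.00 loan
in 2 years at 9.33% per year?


Formula: PMT = PV * r / (1 - (1+r)^(-n))
Denominator: 1 - (1 + 0.0933)^(-2) = 0.163393
Numerator: $37,550.00 * 0.0933 = 3503.415
PMT = 3503.415 / 0.163393 = $21,441.60

$21,441.60


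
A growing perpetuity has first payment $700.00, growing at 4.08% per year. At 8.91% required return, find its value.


Formula: PV = C / (r - g)
Spread: r - g = 0.0891 - 0.0408 = 0.0483
Substituting: PV = $700.00 / 0.0483
PV = $14,492.75

$14,492.75


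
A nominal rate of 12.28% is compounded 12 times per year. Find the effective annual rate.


Formula: EAR = (1 + r/m)^m - 1
Period rate: r/m = 0.1228 / 12 = 0.010233
Compounding: (1 + 0.010233)^12 = 1.129953
EAR = 1.129953 - 1 = 0.129953

0.129953


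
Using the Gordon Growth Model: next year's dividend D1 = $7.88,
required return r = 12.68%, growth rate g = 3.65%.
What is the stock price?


Formula: P = D1 / (r - g)
Spread: r - g = 0.1268 - 0.0365 = 0.0903
Substituting: P = $7.88 / 0.0903
P = $87.26

$87.26


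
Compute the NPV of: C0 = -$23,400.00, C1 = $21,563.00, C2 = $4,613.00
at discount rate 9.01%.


Formula: NPV = C0 + C1/(1+r) + C2/(1+r)^2
Discount C1: $21,563.00 / (1 + 0.0901) = $19,780.75
Discount C2: $4,613.00 / (1 + 0.0901)^2 = $3,881.96
NPV = -$23,400.00 + $19,780.75 + $3,881.96 = $262.71

$262.71


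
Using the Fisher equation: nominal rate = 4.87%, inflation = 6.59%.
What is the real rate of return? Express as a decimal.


Formula: (1 + r_real) = (1 + r_nom) / (1 + inflation)
Substituting: (1 + r_real) = 1.0487 / 1.0659
(1 + r_real) = 0.983863
r_real = 0.983863 - 1 = -0.016137

-0.016137


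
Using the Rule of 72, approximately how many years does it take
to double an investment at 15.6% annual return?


Formula: Years ≈ 72 / r
Substituting: Years ≈ 72 / 15.6
Years ≈ 4.6

4.6 years


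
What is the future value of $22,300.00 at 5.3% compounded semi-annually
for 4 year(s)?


Formula: FV = P * (1 + r/m)^(m*t)
Period rate: r/m = 0.053 / 2 = 0.0265
Total periods: m*t = 2 * 4 = 8
Growth factor: (1 + 0.0265)^8 = 1.23274
FV = $22,300.00 * 1.23274 = $27,490.11

$27,490.11


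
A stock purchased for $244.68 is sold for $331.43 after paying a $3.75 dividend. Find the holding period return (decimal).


Formula: HPR = (P1 - P0 + D) / P0
Gain: $331.43 - $244.68 + $3.75 = $90.50
HPR = $90.50 / $244.68 = 0.3699

0.3699


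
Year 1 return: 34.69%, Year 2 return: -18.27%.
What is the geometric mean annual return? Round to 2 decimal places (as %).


Formula: Geometric mean = ((1+r1)*(1+r2))^(1/2) - 1
Product: (1 + 0.3469) * (1 + -0.1827) = 1.3469 * 0.8173 = 1.100821
Square root: 1.100821^0.5 = 1.0492
Geometric mean = 1.0492 - 1 = 0.0492
As percentage: 4.92%

4.92%


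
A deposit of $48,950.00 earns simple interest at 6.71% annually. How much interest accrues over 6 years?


Formula: I = P * r * t
Substituting: I = $48,950.00 * 0.0671 * 6
Step: I = $48,950.00 * 0.4026
I = $19,707.27

$19,707.27


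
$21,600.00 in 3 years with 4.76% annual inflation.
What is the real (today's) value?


Formula: Real value = nominal / (1 + inflation)^years
Price level: (1 + 0.0476)^3 = 1.149705
Real value = $21,600.00 / 1.149705 = $18,787.43

$18,787.43


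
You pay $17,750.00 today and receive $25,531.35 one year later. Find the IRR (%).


Formula: IRR = C1/C0 - 1
Substituting: IRR = $25,531.35 / $17,750.00 - 1
Ratio: 1.438386 - 1 = 0.438386
IRR = 43.8386%

43.8386%


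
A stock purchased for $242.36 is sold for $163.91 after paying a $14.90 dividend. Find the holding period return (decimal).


Formula: HPR = (P1 - P0 + D) / P0
Gain: $163.91 - $242.36 + $14.90 = -$63.55
HPR = -$63.55 / $242.36 = -0.2622

-0.2622


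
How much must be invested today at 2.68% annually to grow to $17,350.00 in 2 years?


Formula: PV = FV / (1 + r)^n
Substituting: PV = $17,350.00 / (1 + 0.0268)^2
Discount factor: (1.0268)^2 = 1.054318
PV = $17,350.00 / 1.054318 = $16,456.13

$16,456.13


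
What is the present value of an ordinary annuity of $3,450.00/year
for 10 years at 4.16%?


Formula: PV = PMT * (1 - (1+r)^(-n)) / r
Discount factor: (1 + 0.0416)^(-10) = 0.665258
Bracket: 1 - 0.665258 = 0.334742
PV = $3,450.00 * 0.334742 / 0.0416 = $27,761.03

$27,761.03


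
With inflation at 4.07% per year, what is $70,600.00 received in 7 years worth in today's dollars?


Formula: Real value = nominal / (1 + inflation)^years
Price level: (1 + 0.0407)^7 = 1.322144
Real value = $70,600.00 / 1.322144 = $53,398.10

$53,398.10


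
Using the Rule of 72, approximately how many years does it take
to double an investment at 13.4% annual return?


Formula: Years ≈ 72 / r
Substituting: Years ≈ 72 / 13.4
Years ≈ 5.4

5.4 years


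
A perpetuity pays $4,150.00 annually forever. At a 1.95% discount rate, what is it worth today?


Formula: PV = C / r
Substituting: PV = $4,150.00 / 0.0195
PV = $212,820.51

$212,820.51


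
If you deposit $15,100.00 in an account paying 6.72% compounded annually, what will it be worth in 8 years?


Formula: FV = P * (1 + r)^n
Substituting: FV = $15,100.00 * (1 + 0.0672)^8
Growth factor: (1.0672)^8 = 1.682544
FV = $15,100.00 * 1.682544 = $25,406.42

$25,406.42


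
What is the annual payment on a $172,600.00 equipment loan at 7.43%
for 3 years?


Formula: PMT = PV * r / (1 - (1+r)^(-n))
Denominator: 1 - (1 + 0.0743)^(-3) = 0.193465
Numerator: $172,600.00 * 0.0743 = 12824.18
PMT = 12824.18 / 0.193465 = $66,286.86

$66,286.86


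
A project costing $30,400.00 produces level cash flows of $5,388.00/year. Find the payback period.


Formula: Payback = investment / annual cash flow
Substituting: Payback = $30,400.00 / $5,388.00
Payback = 5.6422 years

5.6422 years


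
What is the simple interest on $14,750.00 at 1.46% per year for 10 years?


Formula: I = P * r * t
Substituting: I = $14,750.00 * 0.0146 * 10
Step: I = $14,750.00 * 0.146
I = $2,153.50

$2,153.50


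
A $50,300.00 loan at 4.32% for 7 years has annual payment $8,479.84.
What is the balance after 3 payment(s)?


Formula: Balance = PV*(1+r)^k - PMT*((1+r)^k - 1)/r
Growth: (1 + 0.0432)^3 = 1.135279
Accumulated factor: ((1+r)^k - 1)/r = 3.131466
Balance = $50,300.00 * 1.135279 - $8,479.84 * 3.131466
Balance = $30,550.22

$30,550.22


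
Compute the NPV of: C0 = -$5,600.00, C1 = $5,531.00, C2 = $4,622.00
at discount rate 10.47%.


Formula: NPV = C0 + C1/(1+r) + C2/(1+r)^2
Discount C1: $5,531.00 / (1 + 0.1047) = $5,006.79
Discount C2: $4,622.00 / (1 + 0.1047)^2 = $3,787.40
NPV = -$5,600.00 + $5,006.79 + $3,787.40 = $3,194.19

$3,194.19


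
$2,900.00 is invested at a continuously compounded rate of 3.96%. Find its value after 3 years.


Formula: FV = P * e^(r*t)
Exponent: r*t = 0.0396 * 3 = 0.1188
e^(0.1188) = 1.126145
FV = $2,900.00 * 1.126145 = $3,265.82

$3,265.82


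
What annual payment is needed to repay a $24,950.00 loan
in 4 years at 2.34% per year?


Formula: PMT = PV * r / (1 - (1+r)^(-n))
Denominator: 1 - (1 + 0.0234)^(-4) = 0.088371
Numerator: $24,950.00 * 0.0234 = 583.83
PMT = 583.83 / 0.088371 = $6,606.61

$6,606.61


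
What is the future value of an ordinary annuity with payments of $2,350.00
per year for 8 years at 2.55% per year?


Formula: FV = PMT * ((1+r)^n - 1) / r
Growth factor: (1 + 0.0255)^8 = 1.223166
Numerator: 1.223166 - 1 = 0.223166
FV = $2,350.00 * 0.223166 / 0.0255 = $20,566.26

$20,566.26


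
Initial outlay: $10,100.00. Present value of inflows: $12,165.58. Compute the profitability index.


Formula: PI = PV(cash flows) / initial investment
Substituting: PI = $12,165.58 / $10,100.00
PI = 1.2045

1.2045


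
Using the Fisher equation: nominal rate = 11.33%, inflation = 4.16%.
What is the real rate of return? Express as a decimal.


Formula: (1 + r_real) = (1 + r_nom) / (1 + inflation)
Substituting: (1 + r_real) = 1.1133 / 1.0416
(1 + r_real) = 1.068836
r_real = 1.068836 - 1 = 0.068836

0.068836


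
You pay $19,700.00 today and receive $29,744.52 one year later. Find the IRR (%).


Formula: IRR = C1/C0 - 1
Substituting: IRR = $29,744.52 / $19,700.00 - 1
Ratio: 1.509874 - 1 = 0.509874
IRR = 50.9874%

50.9874%


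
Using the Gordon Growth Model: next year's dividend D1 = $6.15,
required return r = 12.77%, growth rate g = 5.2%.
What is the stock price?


Formula: P = D1 / (r - g)
Spread: r - g = 0.1277 - 0.052 = 0.0757
Substituting: P = $6.15 / 0.0757
P = $81.24

$81.24


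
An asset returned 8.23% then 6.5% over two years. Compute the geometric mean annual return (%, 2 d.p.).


Formula: Geometric mean = ((1+r1)*(1+r2))^(1/2) - 1
Product: (1 + 0.0823) * (1 + 0.065) = 1.0823 * 1.065 = 1.15265
Square root: 1.15265^0.5 = 1.073615
Geometric mean = 1.073615 - 1 = 0.073615
As percentage: 7.36%

7.36%


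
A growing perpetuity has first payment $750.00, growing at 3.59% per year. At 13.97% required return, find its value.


Formula: PV = C / (r - g)
Spread: r - g = 0.1397 - 0.0359 = 0.1038
Substituting: PV = $750.00 / 0.1038
PV = $7,225.43

$7,225.43


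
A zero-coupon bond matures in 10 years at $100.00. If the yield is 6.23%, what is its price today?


Formula: Price = FV / (1 + r)^n
Substituting: Price = $100.00 / (1 + 0.0623)^10
Discount factor: (1.0623)^10 = 1.830087
Price = $100.00 / 1.830087 = $54.64

$54.64


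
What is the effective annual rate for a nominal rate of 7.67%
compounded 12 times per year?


Formula: EAR = (1 + r/m)^m - 1
Period rate: r/m = 0.0767 / 12 = 0.006392
Compounding: (1 + 0.006392)^12 = 1.079455
EAR = 1.079455 - 1 = 0.079455

0.079455


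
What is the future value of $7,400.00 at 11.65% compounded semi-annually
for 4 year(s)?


Formula: FV = P * (1 + r/m)^(m*t)
Period rate: r/m = 0.1165 / 2 = 0.05825
Total periods: m*t = 2 * 4 = 8
Growth factor: (1 + 0.05825)^8 = 1.572918
FV = $7,400.00 * 1.572918 = $11,639.60

$11,639.60


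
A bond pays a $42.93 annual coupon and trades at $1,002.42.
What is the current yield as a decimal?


Formula: Current yield = annual coupon / price
Substituting: CY = $42.93 / $1,002.42
CY = 0.042826

0.042826


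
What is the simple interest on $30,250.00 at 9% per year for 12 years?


Formula: I = P * r * t
Substituting: I = $30,250.00 * 0.09 * 12
Step: I = $30,250.00 * 1.08
I = $32,670.00

$32,670.00


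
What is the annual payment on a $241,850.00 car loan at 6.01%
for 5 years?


Formula: PMT = PV * r / (1 - (1+r)^(-n))
Denominator: 1 - (1 + 0.0601)^(-5) = 0.253094
Numerator: $241,850.00 * 0.0601 = 14535.185
PMT = 14535.185 / 0.253094 = $57,429.94

$57,429.94


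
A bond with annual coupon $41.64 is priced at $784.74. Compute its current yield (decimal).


Formula: Current yield = annual coupon / price
Substituting: CY = $41.64 / $784.74
CY = 0.053062

0.053062


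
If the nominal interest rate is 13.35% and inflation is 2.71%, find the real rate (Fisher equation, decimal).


Formula: (1 + r_real) = (1 + r_nom) / (1 + inflation)
Substituting: (1 + r_real) = 1.1335 / 1.0271
(1 + r_real) = 1.103593
r_real = 1.103593 - 1 = 0.103593

0.103593


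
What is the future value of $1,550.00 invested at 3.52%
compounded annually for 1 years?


Formula: FV = P * (1 + r)^n
Substituting: FV = $1,550.00 * (1 + 0.0352)^1
Growth factor: (1.0352)^1 = 1.0352
FV = $1,550.00 * 1.0352 = $1,604.56

$1,604.56


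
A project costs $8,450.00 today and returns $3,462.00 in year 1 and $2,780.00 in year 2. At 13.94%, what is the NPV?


Formula: NPV = C0 + C1/(1+r) + C2/(1+r)^2
Discount C1: $3,462.00 / (1 + 0.1394) = $3,038.44
Discount C2: $2,780.00 / (1 + 0.1394)^2 = $2,141.37
NPV = -$8,450.00 + $3,038.44 + $2,141.37 = -$3,270.19

-$3,270.19


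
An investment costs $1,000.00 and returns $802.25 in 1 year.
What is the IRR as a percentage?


Formula: IRR = C1/C0 - 1
Substituting: IRR = $802.25 / $1,000.00 - 1
Ratio: 0.80225 - 1 = -0.19775
IRR = -19.775%

-19.775%


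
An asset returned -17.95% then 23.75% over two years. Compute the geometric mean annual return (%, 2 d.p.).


Formula: Geometric mean = ((1+r1)*(1+r2))^(1/2) - 1
Product: (1 + -0.1795) * (1 + 0.2375) = 0.8205 * 1.2375 = 1.015369
Square root: 1.015369^0.5 = 1.007655
Geometric mean = 1.007655 - 1 = 0.007655
As percentage: 0.77%

0.77%


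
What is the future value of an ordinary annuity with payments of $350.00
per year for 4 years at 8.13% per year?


Formula: FV = PMT * ((1+r)^n - 1) / r
Growth factor: (1 + 0.0813)^4 = 1.367051
Numerator: 1.367051 - 1 = 0.367051
FV = $350.00 * 0.367051 / 0.0813 = $1,580.17

$1,580.17


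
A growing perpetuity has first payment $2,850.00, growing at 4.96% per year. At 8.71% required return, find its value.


Formula: PV = C / (r - g)
Spread: r - g = 0.0871 - 0.0496 = 0.0375
Substituting: PV = $2,850.00 / 0.0375
PV = $76,000.00

$76,000.00


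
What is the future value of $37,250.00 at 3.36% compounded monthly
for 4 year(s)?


Formula: FV = P * (1 + r/m)^(m*t)
Period rate: r/m = 0.0336 / 12 = 0.0028
Total periods: m*t = 12 * 4 = 48
Growth factor: (1 + 0.0028)^48 = 1.143635
FV = $37,250.00 * 1.143635 = $42,600.42

$42,600.42


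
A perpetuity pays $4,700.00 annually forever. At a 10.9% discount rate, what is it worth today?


Formula: PV = C / r
Substituting: PV = $4,700.00 / 0.109
PV = $43,119.27

$43,119.27


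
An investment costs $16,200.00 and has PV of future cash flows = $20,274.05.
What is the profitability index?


Formula: PI = PV(cash flows) / initial investment
Substituting: PI = $20,274.05 / $16,200.00
PI = 1.2515

1.2515


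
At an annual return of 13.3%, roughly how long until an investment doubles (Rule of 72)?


Formula: Years ≈ 72 / r
Substituting: Years ≈ 72 / 13.3
Years ≈ 5.4

5.4 years


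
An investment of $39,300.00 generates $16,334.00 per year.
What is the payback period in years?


Formula: Payback = investment / annual cash flow
Substituting: Payback = $39,300.00 / $16,334.00
Payback = 2.406 years

2.406 years


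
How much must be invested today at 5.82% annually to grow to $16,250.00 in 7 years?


Formula: PV = FV / (1 + r)^n
Substituting: PV = $16,250.00 / (1 + 0.0582)^7
Discount factor: (1.0582)^7 = 1.485848
PV = $16,250.00 / 1.485848 = $10,936.52

$10,936.52


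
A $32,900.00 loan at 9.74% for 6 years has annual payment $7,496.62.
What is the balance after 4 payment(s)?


Formula: Balance = PV*(1+r)^k - PMT*((1+r)^k - 1)/r
Growth: (1 + 0.0974)^4 = 1.450307
Accumulated factor: ((1+r)^k - 1)/r = 4.623271
Balance = $32,900.00 * 1.450307 - $7,496.62 * 4.623271
Balance = $13,056.18

$13,056.18


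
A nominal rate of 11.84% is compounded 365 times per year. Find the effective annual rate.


Formula: EAR = (1 + r/m)^m - 1
Period rate: r/m = 0.1184 / 365 = 0.000324
Compounding: (1 + 0.000324)^365 = 1.125673
EAR = 1.125673 - 1 = 0.125673

0.125673


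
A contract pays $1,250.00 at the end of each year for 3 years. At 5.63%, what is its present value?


Formula: PV = PMT * (1 - (1+r)^(-n)) / r
Discount factor: (1 + 0.0563)^(-3) = 0.848473
Bracket: 1 - 0.848473 = 0.151527
PV = $1,250.00 * 0.151527 / 0.0563 = $3,364.27

$3,364.27


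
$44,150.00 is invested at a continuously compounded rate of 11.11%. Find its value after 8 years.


Formula: FV = P * e^(r*t)
Exponent: r*t = 0.1111 * 8 = 0.8888
e^(0.8888) = 2.432209
FV = $44,150.00 * 2.432209 = $107,382.04

$107,382.04


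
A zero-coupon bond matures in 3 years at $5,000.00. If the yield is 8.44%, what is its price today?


Formula: Price = FV / (1 + r)^n
Substituting: Price = $5,000.00 / (1 + 0.0844)^3
Discount factor: (1.0844)^3 = 1.275171
Price = $5,000.00 / 1.275171 = $3,921.04

$3,921.04


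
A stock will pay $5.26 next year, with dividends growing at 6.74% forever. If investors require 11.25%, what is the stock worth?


Formula: P = D1 / (r - g)
Spread: r - g = 0.1125 - 0.0674 = 0.0451
Substituting: P = $5.26 / 0.0451
P = $116.63

$116.63


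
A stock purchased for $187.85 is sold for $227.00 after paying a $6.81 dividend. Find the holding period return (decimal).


Formula: HPR = (P1 - P0 + D) / P0
Gain: $227.00 - $187.85 + $6.81 = $45.96
HPR = $45.96 / $187.85 = 0.2447

0.2447


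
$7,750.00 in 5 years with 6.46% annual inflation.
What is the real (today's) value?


Formula: Real value = nominal / (1 + inflation)^years
Price level: (1 + 0.0646)^5 = 1.367516
Real value = $7,750.00 / 1.367516 = $5,667.21

$5,667.21


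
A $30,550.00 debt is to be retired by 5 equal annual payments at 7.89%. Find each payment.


Formula: PMT = PV * r / (1 - (1+r)^(-n))
Denominator: 1 - (1 + 0.0789)^(-5) = 0.31594
Numerator: $30,550.00 * 0.0789 = 2410.395
PMT = 2410.395 / 0.31594 = $7,629.27

$7,629.27


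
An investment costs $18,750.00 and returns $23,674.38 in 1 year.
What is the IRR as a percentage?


Formula: IRR = C1/C0 - 1
Substituting: IRR = $23,674.38 / $18,750.00 - 1
Ratio: 1.262634 - 1 = 0.262634
IRR = 26.2634%

26.2634%


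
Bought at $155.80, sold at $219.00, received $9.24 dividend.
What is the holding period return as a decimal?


Formula: HPR = (P1 - P0 + D) / P0
Gain: $219.00 - $155.80 + $9.24 = $72.44
HPR = $72.44 / $155.80 = 0.465

0.465


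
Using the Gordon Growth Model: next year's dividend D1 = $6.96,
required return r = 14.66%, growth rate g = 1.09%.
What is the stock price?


Formula: P = D1 / (r - g)
Spread: r - g = 0.1466 - 0.0109 = 0.1357
Substituting: P = $6.96 / 0.1357
P = $51.29

$51.29


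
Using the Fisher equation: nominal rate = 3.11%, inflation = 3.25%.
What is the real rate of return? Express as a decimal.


Formula: (1 + r_real) = (1 + r_nom) / (1 + inflation)
Substituting: (1 + r_real) = 1.0311 / 1.0325
(1 + r_real) = 0.998644
r_real = 0.998644 - 1 = -0.001356

-0.001356


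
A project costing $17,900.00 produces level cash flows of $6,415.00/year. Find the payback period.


Formula: Payback = investment / annual cash flow
Substituting: Payback = $17,900.00 / $6,415.00
Payback = 2.7903 years

2.7903 years


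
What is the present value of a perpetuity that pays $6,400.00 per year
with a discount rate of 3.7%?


Formula: PV = C / r
Substituting: PV = $6,400.00 / 0.037
PV = $172,972.97

$172,972.97


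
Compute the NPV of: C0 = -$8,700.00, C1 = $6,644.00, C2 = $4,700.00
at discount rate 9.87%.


Formula: NPV = C0 + C1/(1+r) + C2/(1+r)^2
Discount C1: $6,644.00 / (1 + 0.0987) = $6,047.15
Discount C2: $4,700.00 / (1 + 0.0987)^2 = $3,893.49
NPV = -$8,700.00 + $6,047.15 + $3,893.49 = $1,240.64

$1,240.64


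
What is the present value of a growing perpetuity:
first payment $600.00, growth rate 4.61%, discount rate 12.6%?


Formula: PV = C / (r - g)
Spread: r - g = 0.126 - 0.0461 = 0.0799
Substituting: PV = $600.00 / 0.0799
PV = $7,509.39

$7,509.39


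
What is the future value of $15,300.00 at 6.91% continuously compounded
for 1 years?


Formula: FV = P * e^(r*t)
Exponent: r*t = 0.0691 * 1 = 0.0691
e^(0.0691) = 1.071543
FV = $15,300.00 * 1.071543 = $16,394.61

$16,394.61


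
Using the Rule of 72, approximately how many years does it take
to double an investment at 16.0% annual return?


Formula: Years ≈ 72 / r
Substituting: Years ≈ 72 / 16.0
Years ≈ 4.5

4.5 years


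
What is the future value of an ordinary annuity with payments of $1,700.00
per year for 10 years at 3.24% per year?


Formula: FV = PMT * ((1+r)^n - 1) / r
Growth factor: (1 + 0.0324)^10 = 1.375561
Numerator: 1.375561 - 1 = 0.375561
FV = $1,700.00 * 0.375561 / 0.0324 = $19,705.38

$19,705.38


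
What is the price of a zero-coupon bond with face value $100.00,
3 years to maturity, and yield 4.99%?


Formula: Price = FV / (1 + r)^n
Substituting: Price = $100.00 / (1 + 0.0499)^3
Discount factor: (1.0499)^3 = 1.157294
Price = $100.00 / 1.157294 = $86.41

$86.41


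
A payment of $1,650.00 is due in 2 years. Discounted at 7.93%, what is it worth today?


Formula: PV = FV / (1 + r)^n
Substituting: PV = $1,650.00 / (1 + 0.0793)^2
Discount factor: (1.0793)^2 = 1.164888
PV = $1,650.00 / 1.164888 = $1,416.44

$1,416.44


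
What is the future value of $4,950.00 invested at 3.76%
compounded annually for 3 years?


Formula: FV = P * (1 + r)^n
Substituting: FV = $4,950.00 * (1 + 0.0376)^3
Growth factor: (1.0376)^3 = 1.117094
FV = $4,950.00 * 1.117094 = $5,529.62

$5,529.62


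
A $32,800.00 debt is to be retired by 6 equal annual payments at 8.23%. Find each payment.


Formula: PMT = PV * r / (1 - (1+r)^(-n))
Denominator: 1 - (1 + 0.0823)^(-6) = 0.377823
Numerator: $32,800.00 * 0.0823 = 2699.44
PMT = 2699.44 / 0.377823 = $7,144.72

$7,144.72


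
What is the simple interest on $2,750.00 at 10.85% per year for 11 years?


Formula: I = P * r * t
Substituting: I = $2,750.00 * 0.1085 * 11
Step: I = $2,750.00 * 1.1935
I = $3,282.13

$3,282.13


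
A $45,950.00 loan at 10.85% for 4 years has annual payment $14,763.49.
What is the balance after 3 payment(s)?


Formula: Balance = PV*(1+r)^k - PMT*((1+r)^k - 1)/r
Growth: (1 + 0.1085)^3 = 1.362094
Accumulated factor: ((1+r)^k - 1)/r = 3.337272
Balance = $45,950.00 * 1.362094 - $14,763.49 * 3.337272
Balance = $13,318.44

$13,318.44


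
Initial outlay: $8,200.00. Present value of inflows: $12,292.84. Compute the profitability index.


Formula: PI = PV(cash flows) / initial investment
Substituting: PI = $12,292.84 / $8,200.00
PI = 1.4991

1.4991


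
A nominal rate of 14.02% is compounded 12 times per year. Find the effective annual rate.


Formula: EAR = (1 + r/m)^m - 1
Period rate: r/m = 0.1402 / 12 = 0.011683
Compounding: (1 + 0.011683)^12 = 1.149569
EAR = 1.149569 - 1 = 0.149569

0.149569


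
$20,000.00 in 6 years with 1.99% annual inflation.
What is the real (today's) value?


Formula: Real value = nominal / (1 + inflation)^years
Price level: (1 + 0.0199)^6 = 1.1255
Real value = $20,000.00 / 1.1255 = $17,769.88

$17,769.88


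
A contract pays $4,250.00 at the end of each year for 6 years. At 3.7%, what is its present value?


Formula: PV = PMT * (1 - (1+r)^(-n)) / r
Discount factor: (1 + 0.037)^(-6) = 0.804132
Bracket: 1 - 0.804132 = 0.195868
PV = $4,250.00 * 0.195868 / 0.037 = $22,498.33

$22,498.33


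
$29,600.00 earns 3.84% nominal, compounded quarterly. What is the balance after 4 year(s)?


Formula: FV = P * (1 + r/m)^(m*t)
Period rate: r/m = 0.0384 / 4 = 0.0096
Total periods: m*t = 4 * 4 = 16
Growth factor: (1 + 0.0096)^16 = 1.16517
FV = $29,600.00 * 1.16517 = $34,489.05

$34,489.05


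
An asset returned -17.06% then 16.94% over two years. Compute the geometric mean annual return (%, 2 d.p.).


Formula: Geometric mean = ((1+r1)*(1+r2))^(1/2) - 1
Product: (1 + -0.1706) * (1 + 0.1694) = 0.8294 * 1.1694 = 0.9699
Square root: 0.9699^0.5 = 0.984835
Geometric mean = 0.984835 - 1 = -0.015165
As percentage: -1.52%

-1.52%


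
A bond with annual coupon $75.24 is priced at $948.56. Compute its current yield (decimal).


Formula: Current yield = annual coupon / price
Substituting: CY = $75.24 / $948.56
CY = 0.07932

0.07932


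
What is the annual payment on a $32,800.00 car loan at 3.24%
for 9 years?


Formula: PMT = PV * r / (1 - (1+r)^(-n))
Denominator: 1 - (1 + 0.0324)^(-9) = 0.24947
Numerator: $32,800.00 * 0.0324 = 1062.72
PMT = 1062.72 / 0.24947 = $4,259.91

$4,259.91


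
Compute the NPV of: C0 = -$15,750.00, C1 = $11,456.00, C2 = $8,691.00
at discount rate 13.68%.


Formula: NPV = C0 + C1/(1+r) + C2/(1+r)^2
Discount C1: $11,456.00 / (1 + 0.1368) = $10,077.41
Discount C2: $8,691.00 / (1 + 0.1368)^2 = $6,725.14
NPV = -$15,750.00 + $10,077.41 + $6,725.14 = $1,052.55

$1,052.55


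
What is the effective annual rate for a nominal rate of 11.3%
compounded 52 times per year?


Formula: EAR = (1 + r/m)^m - 1
Period rate: r/m = 0.113 / 52 = 0.002173
Compounding: (1 + 0.002173)^52 = 1.119495
EAR = 1.119495 - 1 = 0.119495

0.119495


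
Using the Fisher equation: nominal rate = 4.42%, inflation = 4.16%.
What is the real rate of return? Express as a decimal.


Formula: (1 + r_real) = (1 + r_nom) / (1 + inflation)
Substituting: (1 + r_real) = 1.0442 / 1.0416
(1 + r_real) = 1.002496
r_real = 1.002496 - 1 = 0.002496

0.002496


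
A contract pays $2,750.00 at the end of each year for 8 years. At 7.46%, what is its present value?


Formula: PV = PMT * (1 - (1+r)^(-n)) / r
Discount factor: (1 + 0.0746)^(-8) = 0.562374
Bracket: 1 - 0.562374 = 0.437626
PV = $2,750.00 * 0.437626 / 0.0746 = $16,132.32

$16,132.32


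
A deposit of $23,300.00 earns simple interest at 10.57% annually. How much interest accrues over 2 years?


Formula: I = P * r * t
Substituting: I = $23,300.00 * 0.1057 * 2
Step: I = $23,300.00 * 0.2114
I = $4,925.62

$4,925.62


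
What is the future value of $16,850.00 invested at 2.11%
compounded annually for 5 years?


Formula: FV = P * (1 + r)^n
Substituting: FV = $16,850.00 * (1 + 0.0211)^5
Growth factor: (1.0211)^5 = 1.110047
FV = $16,850.00 * 1.110047 = $18,704.29

$18,704.29


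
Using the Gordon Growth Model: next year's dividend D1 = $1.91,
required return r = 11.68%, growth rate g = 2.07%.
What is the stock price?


Formula: P = D1 / (r - g)
Spread: r - g = 0.1168 - 0.0207 = 0.0961
Substituting: P = $1.91 / 0.0961
P = $19.88

$19.88


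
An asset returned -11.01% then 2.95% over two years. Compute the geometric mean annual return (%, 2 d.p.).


Formula: Geometric mean = ((1+r1)*(1+r2))^(1/2) - 1
Product: (1 + -0.1101) * (1 + 0.0295) = 0.8899 * 1.0295 = 0.916152
Square root: 0.916152^0.5 = 0.957158
Geometric mean = 0.957158 - 1 = -0.042842
As percentage: -4.28%

-4.28%


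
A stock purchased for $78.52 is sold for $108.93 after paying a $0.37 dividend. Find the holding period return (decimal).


Formula: HPR = (P1 - P0 + D) / P0
Gain: $108.93 - $78.52 + $0.37 = $30.78
HPR = $30.78 / $78.52 = 0.392

0.392


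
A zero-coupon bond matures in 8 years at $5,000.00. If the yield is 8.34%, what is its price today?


Formula: Price = FV / (1 + r)^n
Substituting: Price = $5,000.00 / (1 + 0.0834)^8
Discount factor: (1.0834)^8 = 1.898063
Price = $5,000.00 / 1.898063 = $2,634.26

$2,634.26


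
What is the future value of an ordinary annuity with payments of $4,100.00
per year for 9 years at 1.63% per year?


Formula: FV = PMT * ((1+r)^n - 1) / r
Growth factor: (1 + 0.0163)^9 = 1.156638
Numerator: 1.156638 - 1 = 0.156638
FV = $4,100.00 * 0.156638 / 0.0163 = $39,399.66

$39,399.66


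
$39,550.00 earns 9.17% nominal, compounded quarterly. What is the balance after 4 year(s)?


Formula: FV = P * (1 + r/m)^(m*t)
Period rate: r/m = 0.0917 / 4 = 0.022925
Total periods: m*t = 4 * 4 = 16
Growth factor: (1 + 0.022925)^16 = 1.437145
FV = $39,550.00 * 1.437145 = $56,839.10

$56,839.10


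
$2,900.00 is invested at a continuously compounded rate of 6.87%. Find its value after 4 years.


Formula: FV = P * e^(r*t)
Exponent: r*t = 0.0687 * 4 = 0.2748
e^(0.2748) = 1.316267
FV = $2,900.00 * 1.316267 = $3,817.18

$3,817.18


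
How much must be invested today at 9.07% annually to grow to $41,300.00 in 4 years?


Formula: PV = FV / (1 + r)^n
Substituting: PV = $41,300.00 / (1 + 0.0907)^4
Discount factor: (1.0907)^4 = 1.415211
PV = $41,300.00 / 1.415211 = $29,182.92

$29,182.92


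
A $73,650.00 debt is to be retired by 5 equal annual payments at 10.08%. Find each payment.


Formula: PMT = PV * r / (1 - (1+r)^(-n))
Denominator: 1 - (1 + 0.1008)^(-5) = 0.381332
Numerator: $73,650.00 * 0.1008 = 7423.92
PMT = 7423.92 / 0.381332 = $19,468.41

$19,468.41


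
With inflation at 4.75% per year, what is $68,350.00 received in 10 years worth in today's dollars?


Formula: Real value = nominal / (1 + inflation)^years
Price level: (1 + 0.0475)^10 = 1.590524
Real value = $68,350.00 / 1.590524 = $42,973.25

$42,973.25


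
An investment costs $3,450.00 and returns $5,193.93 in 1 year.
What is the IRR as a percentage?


Formula: IRR = C1/C0 - 1
Substituting: IRR = $5,193.93 / $3,450.00 - 1
Ratio: 1.505487 - 1 = 0.505487
IRR = 50.5487%

50.5487%


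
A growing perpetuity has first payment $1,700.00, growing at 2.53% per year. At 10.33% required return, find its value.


Formula: PV = C / (r - g)
Spread: r - g = 0.1033 - 0.0253 = 0.078
Substituting: PV = $1,700.00 / 0.078
PV = $21,794.87

$21,794.87


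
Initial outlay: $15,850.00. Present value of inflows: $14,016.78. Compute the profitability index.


Formula: PI = PV(cash flows) / initial investment
Substituting: PI = $14,016.78 / $15,850.00
PI = 0.8843

0.8843


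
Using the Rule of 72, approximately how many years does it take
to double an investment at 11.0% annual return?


Formula: Years ≈ 72 / r
Substituting: Years ≈ 72 / 11.0
Years ≈ 6.5

6.5 years


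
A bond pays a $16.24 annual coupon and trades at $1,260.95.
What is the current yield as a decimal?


Formula: Current yield = annual coupon / price
Substituting: CY = $16.24 / $1,260.95
CY = 0.012879

0.012879


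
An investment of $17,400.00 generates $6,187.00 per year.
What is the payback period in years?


Formula: Payback = investment / annual cash flow
Substituting: Payback = $17,400.00 / $6,187.00
Payback = 2.8123 years

2.8123 years


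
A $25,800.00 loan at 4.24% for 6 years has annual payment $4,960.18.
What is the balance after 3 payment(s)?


Formula: Balance = PV*(1+r)^k - PMT*((1+r)^k - 1)/r
Growth: (1 + 0.0424)^3 = 1.13267
Accumulated factor: ((1+r)^k - 1)/r = 3.128998
Balance = $25,800.00 * 1.13267 - $4,960.18 * 3.128998
Balance = $13,702.48

$13,702.48


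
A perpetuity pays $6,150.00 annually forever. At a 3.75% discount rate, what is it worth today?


Formula: PV = C / r
Substituting: PV = $6,150.00 / 0.0375
PV = $164,000.00

$164,000.00


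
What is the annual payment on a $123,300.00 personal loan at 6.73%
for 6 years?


Formula: PMT = PV * r / (1 - (1+r)^(-n))
Denominator: 1 - (1 + 0.0673)^(-6) = 0.32348
Numerator: $123,300.00 * 0.0673 = 8298.09
PMT = 8298.09 / 0.32348 = $25,652.60

$25,652.60


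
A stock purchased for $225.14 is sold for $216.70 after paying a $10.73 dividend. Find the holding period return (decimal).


Formula: HPR = (P1 - P0 + D) / P0
Gain: $216.70 - $225.14 + $10.73 = $2.29
HPR = $2.29 / $225.14 = 0.0102

0.0102


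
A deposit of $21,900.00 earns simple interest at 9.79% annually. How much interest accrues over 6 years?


Formula: I = P * r * t
Substituting: I = $21,900.00 * 0.0979 * 6
Step: I = $21,900.00 * 0.5874
I = $12,864.06

$12,864.06


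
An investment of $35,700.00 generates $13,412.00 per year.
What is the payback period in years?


Formula: Payback = investment / annual cash flow
Substituting: Payback = $35,700.00 / $13,412.00
Payback = 2.6618 years

2.6618 years


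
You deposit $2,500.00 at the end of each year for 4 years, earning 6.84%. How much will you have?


Formula: FV = PMT * ((1+r)^n - 1) / r
Growth factor: (1 + 0.0684)^4 = 1.302973
Numerator: 1.302973 - 1 = 0.302973
FV = $2,500.00 * 0.302973 / 0.0684 = $11,073.59

$11,073.59


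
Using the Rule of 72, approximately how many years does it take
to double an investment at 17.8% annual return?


Formula: Years ≈ 72 / r
Substituting: Years ≈ 72 / 17.8
Years ≈ 4.0

4.0 years


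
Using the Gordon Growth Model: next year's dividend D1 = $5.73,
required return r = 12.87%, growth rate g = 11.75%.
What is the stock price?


Formula: P = D1 / (r - g)
Spread: r - g = 0.1287 - 0.1175 = 0.0112
Substituting: P = $5.73 / 0.0112
P = $511.61

$511.61


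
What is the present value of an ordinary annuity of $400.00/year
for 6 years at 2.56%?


Formula: PV = PMT * (1 - (1+r)^(-n)) / r
Discount factor: (1 + 0.0256)^(-6) = 0.859275
Bracket: 1 - 0.859275 = 0.140725
PV = $400.00 * 0.140725 / 0.0256 = $2,198.84

$2,198.84


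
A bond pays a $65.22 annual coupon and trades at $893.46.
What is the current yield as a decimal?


Formula: Current yield = annual coupon / price
Substituting: CY = $65.22 / $893.46
CY = 0.072997

0.072997


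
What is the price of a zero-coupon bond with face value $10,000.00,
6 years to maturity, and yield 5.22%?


Formula: Price = FV / (1 + r)^n
Substituting: Price = $10,000.00 / (1 + 0.0522)^6
Discount factor: (1.0522)^6 = 1.357031
Price = $10,000.00 / 1.357031 = $7,369.03

$7,369.03


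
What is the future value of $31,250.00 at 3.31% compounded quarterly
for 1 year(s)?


Formula: FV = P * (1 + r/m)^(m*t)
Period rate: r/m = 0.0331 / 4 = 0.008275
Total periods: m*t = 4 * 1 = 4
Growth factor: (1 + 0.008275)^4 = 1.033513
FV = $31,250.00 * 1.033513 = $32,297.29

$32,297.29


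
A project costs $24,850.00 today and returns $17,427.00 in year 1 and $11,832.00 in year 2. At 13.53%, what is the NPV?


Formula: NPV = C0 + C1/(1+r) + C2/(1+r)^2
Discount C1: $17,427.00 / (1 + 0.1353) = $15,350.13
Discount C2: $11,832.00 / (1 + 0.1353)^2 = $9,179.88
NPV = -$24,850.00 + $15,350.13 + $9,179.88 = -$319.99

-$319.99


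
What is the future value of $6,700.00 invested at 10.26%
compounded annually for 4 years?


Formula: FV = P * (1 + r)^n
Substituting: FV = $6,700.00 * (1 + 0.1026)^4
Growth factor: (1.1026)^4 = 1.477992
FV = $6,700.00 * 1.477992 = $9,902.54

$9,902.54


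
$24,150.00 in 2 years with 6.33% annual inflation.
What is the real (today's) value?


Formula: Real value = nominal / (1 + inflation)^years
Price level: (1 + 0.0633)^2 = 1.130607
Real value = $24,150.00 / 1.130607 = $21,360.21

$21,360.21


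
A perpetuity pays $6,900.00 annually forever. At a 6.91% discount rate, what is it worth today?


Formula: PV = C / r
Substituting: PV = $6,900.00 / 0.0691
PV = $99,855.28

$99,855.28


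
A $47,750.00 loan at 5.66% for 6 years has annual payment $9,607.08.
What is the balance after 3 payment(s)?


Formula: Balance = PV*(1+r)^k - PMT*((1+r)^k - 1)/r
Growth: (1 + 0.0566)^3 = 1.179592
Accumulated factor: ((1+r)^k - 1)/r = 3.173004
Balance = $47,750.00 * 1.179592 - $9,607.08 * 3.173004
Balance = $25,842.22

$25,842.22


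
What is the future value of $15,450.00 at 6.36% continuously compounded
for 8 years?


Formula: FV = P * e^(r*t)
Exponent: r*t = 0.0636 * 8 = 0.5088
e^(0.5088) = 1.663294
FV = $15,450.00 * 1.663294 = $25,697.89

$25,697.89


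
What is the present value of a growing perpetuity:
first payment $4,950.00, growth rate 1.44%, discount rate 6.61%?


Formula: PV = C / (r - g)
Spread: r - g = 0.0661 - 0.0144 = 0.0517
Substituting: PV = $4,950.00 / 0.0517
PV = $95,744.68

$95,744.68


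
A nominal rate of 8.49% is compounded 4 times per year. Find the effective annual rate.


Formula: EAR = (1 + r/m)^m - 1
Period rate: r/m = 0.0849 / 4 = 0.021225
Compounding: (1 + 0.021225)^4 = 1.087641
EAR = 1.087641 - 1 = 0.087641

0.087641


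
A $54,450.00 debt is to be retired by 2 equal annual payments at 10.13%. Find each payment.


Formula: PMT = PV * r / (1 - (1+r)^(-n))
Denominator: 1 - (1 + 0.1013)^(-2) = 0.175504
Numerator: $54,450.00 * 0.1013 = 5515.785
PMT = 5515.785 / 0.175504 = $31,428.32

$31,428.32


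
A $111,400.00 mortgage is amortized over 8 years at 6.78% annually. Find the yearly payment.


Formula: PMT = PV * r / (1 - (1+r)^(-n))
Denominator: 1 - (1 + 0.0678)^(-8) = 0.408328
Numerator: $111,400.00 * 0.0678 = 7552.92
PMT = 7552.92 / 0.408328 = $18,497.17

$18,497.17


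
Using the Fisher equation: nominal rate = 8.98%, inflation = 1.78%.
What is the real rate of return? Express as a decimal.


Formula: (1 + r_real) = (1 + r_nom) / (1 + inflation)
Substituting: (1 + r_real) = 1.0898 / 1.0178
(1 + r_real) = 1.070741
r_real = 1.070741 - 1 = 0.070741

0.070741


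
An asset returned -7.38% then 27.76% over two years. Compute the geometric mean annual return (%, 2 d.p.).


Formula: Geometric mean = ((1+r1)*(1+r2))^(1/2) - 1
Product: (1 + -0.0738) * (1 + 0.2776) = 0.9262 * 1.2776 = 1.183313
Square root: 1.183313^0.5 = 1.087802
Geometric mean = 1.087802 - 1 = 0.087802
As percentage: 8.78%

8.78%


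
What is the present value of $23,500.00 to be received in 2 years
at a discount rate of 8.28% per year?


Formula: PV = FV / (1 + r)^n
Substituting: PV = $23,500.00 / (1 + 0.0828)^2
Discount factor: (1.0828)^2 = 1.172456
PV = $23,500.00 / 1.172456 = $20,043.40

$20,043.40


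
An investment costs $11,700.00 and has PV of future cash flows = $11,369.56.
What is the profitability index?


Formula: PI = PV(cash flows) / initial investment
Substituting: PI = $11,369.56 / $11,700.00
PI = 0.9718

0.9718


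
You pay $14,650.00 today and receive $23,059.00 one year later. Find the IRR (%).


Formula: IRR = C1/C0 - 1
Substituting: IRR = $23,059.00 / $14,650.00 - 1
Ratio: 1.573993 - 1 = 0.573993
IRR = 57.3993%

57.3993%


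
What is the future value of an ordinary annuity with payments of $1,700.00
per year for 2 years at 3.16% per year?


Formula: FV = PMT * ((1+r)^n - 1) / r
Growth factor: (1 + 0.0316)^2 = 1.064199
Numerator: 1.064199 - 1 = 0.064199
FV = $1,700.00 * 0.064199 / 0.0316 = $3,453.72

$3,453.72


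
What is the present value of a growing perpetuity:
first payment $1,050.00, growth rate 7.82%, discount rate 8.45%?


Formula: PV = C / (r - g)
Spread: r - g = 0.0845 - 0.0782 = 0.0063
Substituting: PV = $1,050.00 / 0.0063
PV = $166,666.67

$166,666.67


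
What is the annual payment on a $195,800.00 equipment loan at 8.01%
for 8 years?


Formula: PMT = PV * r / (1 - (1+r)^(-n))
Denominator: 1 - (1 + 0.0801)^(-8) = 0.460131
Numerator: $195,800.00 * 0.0801 = 15683.58
PMT = 15683.58 / 0.460131 = $34,085.02

$34,085.02


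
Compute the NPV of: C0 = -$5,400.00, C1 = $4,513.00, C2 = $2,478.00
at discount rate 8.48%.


Formula: NPV = C0 + C1/(1+r) + C2/(1+r)^2
Discount C1: $4,513.00 / (1 + 0.0848) = $4,160.21
Discount C2: $2,478.00 / (1 + 0.0848)^2 = $2,105.73
NPV = -$5,400.00 + $4,160.21 + $2,105.73 = $865.94

$865.94


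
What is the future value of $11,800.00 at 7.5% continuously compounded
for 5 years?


Formula: FV = P * e^(r*t)
Exponent: r*t = 0.075 * 5 = 0.375
e^(0.375) = 1.454991
FV = $11,800.00 * 1.454991 = $17,168.90

$17,168.90


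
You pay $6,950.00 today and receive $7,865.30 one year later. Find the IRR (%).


Formula: IRR = C1/C0 - 1
Substituting: IRR = $7,865.30 / $6,950.00 - 1
Ratio: 1.131698 - 1 = 0.131698
IRR = 13.1698%

13.1698%


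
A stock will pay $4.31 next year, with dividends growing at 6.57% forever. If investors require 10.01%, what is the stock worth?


Formula: P = D1 / (r - g)
Spread: r - g = 0.1001 - 0.0657 = 0.0344
Substituting: P = $4.31 / 0.0344
P = $125.29

$125.29


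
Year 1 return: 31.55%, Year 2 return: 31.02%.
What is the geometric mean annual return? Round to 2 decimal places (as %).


Formula: Geometric mean = ((1+r1)*(1+r2))^(1/2) - 1
Product: (1 + 0.3155) * (1 + 0.3102) = 1.3155 * 1.3102 = 1.723568
Square root: 1.723568^0.5 = 1.312847
Geometric mean = 1.312847 - 1 = 0.312847
As percentage: 31.28%

31.28%
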